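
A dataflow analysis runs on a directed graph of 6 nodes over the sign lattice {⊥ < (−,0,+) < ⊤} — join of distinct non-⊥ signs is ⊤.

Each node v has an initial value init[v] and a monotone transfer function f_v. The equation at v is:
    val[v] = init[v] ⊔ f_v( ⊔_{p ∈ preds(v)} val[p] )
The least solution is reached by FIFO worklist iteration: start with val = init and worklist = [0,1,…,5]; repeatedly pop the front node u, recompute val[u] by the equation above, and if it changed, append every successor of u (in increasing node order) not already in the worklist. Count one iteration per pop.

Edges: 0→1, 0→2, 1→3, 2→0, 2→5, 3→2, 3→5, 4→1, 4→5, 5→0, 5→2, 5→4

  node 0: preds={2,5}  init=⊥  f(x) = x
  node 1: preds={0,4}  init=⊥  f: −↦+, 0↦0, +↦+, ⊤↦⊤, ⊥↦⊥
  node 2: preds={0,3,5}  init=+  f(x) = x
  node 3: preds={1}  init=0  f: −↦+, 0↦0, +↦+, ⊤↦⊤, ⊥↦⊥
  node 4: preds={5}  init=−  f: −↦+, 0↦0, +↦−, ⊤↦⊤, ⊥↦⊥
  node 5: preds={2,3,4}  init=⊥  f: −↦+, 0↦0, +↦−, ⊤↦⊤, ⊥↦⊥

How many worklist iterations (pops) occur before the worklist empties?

Iteration log — 11 steps:
  step 1. node 0  ⊔preds=+  new=+  old=⊥  +wl: 
  step 2. node 1  ⊔preds=⊤  new=⊤  old=⊥  +wl: 
  step 3. node 2  ⊔preds=⊤  new=⊤  old=+  +wl: 0
  step 4. node 3  ⊔preds=⊤  new=⊤  old=0  +wl: 2
  step 5. node 4  ⊔preds=⊥  new=−  stable
  step 6. node 5  ⊔preds=⊤  new=⊤  old=⊥  +wl: 4
  step 7. node 0  ⊔preds=⊤  new=⊤  old=+  +wl: 1
  step 8. node 2  ⊔preds=⊤  new=⊤  stable
  step 9. node 4  ⊔preds=⊤  new=⊤  old=−  +wl: 5
  step 10. node 1  ⊔preds=⊤  new=⊤  stable
  step 11. node 5  ⊔preds=⊤  new=⊤  stable

Least fixpoint reached:
  node 0: ⊤
  node 1: ⊤
  node 2: ⊤
  node 3: ⊤
  node 4: ⊤
  node 5: ⊤

11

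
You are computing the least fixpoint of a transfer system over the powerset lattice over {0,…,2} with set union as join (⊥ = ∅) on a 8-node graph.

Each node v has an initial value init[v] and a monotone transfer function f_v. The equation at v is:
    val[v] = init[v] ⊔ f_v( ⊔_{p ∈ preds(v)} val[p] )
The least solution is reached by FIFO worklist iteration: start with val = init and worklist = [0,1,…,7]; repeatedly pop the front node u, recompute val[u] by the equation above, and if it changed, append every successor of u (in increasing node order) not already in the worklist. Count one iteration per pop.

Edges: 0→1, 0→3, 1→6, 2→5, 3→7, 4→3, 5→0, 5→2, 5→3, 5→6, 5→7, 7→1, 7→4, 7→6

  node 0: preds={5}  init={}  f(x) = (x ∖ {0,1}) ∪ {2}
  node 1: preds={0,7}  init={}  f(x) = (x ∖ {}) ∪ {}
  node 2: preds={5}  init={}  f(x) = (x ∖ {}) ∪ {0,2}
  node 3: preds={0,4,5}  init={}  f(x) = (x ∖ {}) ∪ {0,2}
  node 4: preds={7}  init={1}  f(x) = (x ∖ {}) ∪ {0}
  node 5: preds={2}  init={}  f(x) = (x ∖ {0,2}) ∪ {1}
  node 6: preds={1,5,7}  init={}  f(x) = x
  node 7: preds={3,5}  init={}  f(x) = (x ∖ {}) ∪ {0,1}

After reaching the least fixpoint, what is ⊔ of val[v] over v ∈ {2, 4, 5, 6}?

Iteration log — 16 steps:
  step 1. node 0  ⊔preds={}  new={2}  old={}  +wl: 
  step 2. node 1  ⊔preds={2}  new={2}  old={}  +wl: 
  step 3. node 2  ⊔preds={}  new={0,2}  old={}  +wl: 
  step 4. node 3  ⊔preds={1,2}  new={0,1,2}  old={}  +wl: 
  step 5. node 4  ⊔preds={}  new={0,1}  old={1}  +wl: 3
  step 6. node 5  ⊔preds={0,2}  new={1}  old={}  +wl: 0,2
  step 7. node 6  ⊔preds={1,2}  new={1,2}  old={}  +wl: 
  step 8. node 7  ⊔preds={0,1,2}  new={0,1,2}  old={}  +wl: 1,4,6
  step 9. node 3  ⊔preds={0,1,2}  new={0,1,2}  stable
  step 10. node 0  ⊔preds={1}  new={2}  stable
  step 11. node 2  ⊔preds={1}  new={0,1,2}  old={0,2}  +wl: 5
  step 12. node 1  ⊔preds={0,1,2}  new={0,1,2}  old={2}  +wl: 
  step 13. node 4  ⊔preds={0,1,2}  new={0,1,2}  old={0,1}  +wl: 3
  step 14. node 6  ⊔preds={0,1,2}  new={0,1,2}  old={1,2}  +wl: 
  step 15. node 5  ⊔preds={0,1,2}  new={1}  stable
  step 16. node 3  ⊔preds={0,1,2}  new={0,1,2}  stable

Least fixpoint reached:
  node 0: {2}
  node 1: {0,1,2}
  node 2: {0,1,2}
  node 3: {0,1,2}
  node 4: {0,1,2}
  node 5: {1}
  node 6: {0,1,2}
  node 7: {0,1,2}

{0,1,2}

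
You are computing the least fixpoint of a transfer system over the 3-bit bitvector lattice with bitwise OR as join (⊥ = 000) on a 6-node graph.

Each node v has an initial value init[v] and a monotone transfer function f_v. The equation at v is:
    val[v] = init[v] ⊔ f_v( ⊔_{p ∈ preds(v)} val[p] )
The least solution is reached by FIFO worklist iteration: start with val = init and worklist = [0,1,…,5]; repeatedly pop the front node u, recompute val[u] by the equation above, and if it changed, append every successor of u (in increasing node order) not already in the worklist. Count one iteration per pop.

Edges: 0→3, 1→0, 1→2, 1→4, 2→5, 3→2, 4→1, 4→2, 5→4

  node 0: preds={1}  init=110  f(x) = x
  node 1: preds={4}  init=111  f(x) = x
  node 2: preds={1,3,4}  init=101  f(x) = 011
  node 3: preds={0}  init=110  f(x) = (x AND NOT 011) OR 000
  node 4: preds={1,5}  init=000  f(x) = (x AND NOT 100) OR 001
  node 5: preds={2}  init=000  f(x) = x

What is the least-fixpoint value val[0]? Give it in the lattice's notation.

Trace (9 dequeues):
  [1] u=0 | in 111 | out 111 | prev 110 | push {}
  [2] u=1 | in 000 | out 111 | ==
  [3] u=2 | in 111 | out 111 | prev 101 | push {}
  [4] u=3 | in 111 | out 110 | ==
  [5] u=4 | in 111 | out 011 | prev 000 | push {1,2}
  [6] u=5 | in 111 | out 111 | prev 000 | push {4}
  [7] u=1 | in 011 | out 111 | ==
  [8] u=2 | in 111 | out 111 | ==
  [9] u=4 | in 111 | out 011 | ==

Converged values:
  [0] 111
  [1] 111
  [2] 111
  [3] 110
  [4] 011
  [5] 111

111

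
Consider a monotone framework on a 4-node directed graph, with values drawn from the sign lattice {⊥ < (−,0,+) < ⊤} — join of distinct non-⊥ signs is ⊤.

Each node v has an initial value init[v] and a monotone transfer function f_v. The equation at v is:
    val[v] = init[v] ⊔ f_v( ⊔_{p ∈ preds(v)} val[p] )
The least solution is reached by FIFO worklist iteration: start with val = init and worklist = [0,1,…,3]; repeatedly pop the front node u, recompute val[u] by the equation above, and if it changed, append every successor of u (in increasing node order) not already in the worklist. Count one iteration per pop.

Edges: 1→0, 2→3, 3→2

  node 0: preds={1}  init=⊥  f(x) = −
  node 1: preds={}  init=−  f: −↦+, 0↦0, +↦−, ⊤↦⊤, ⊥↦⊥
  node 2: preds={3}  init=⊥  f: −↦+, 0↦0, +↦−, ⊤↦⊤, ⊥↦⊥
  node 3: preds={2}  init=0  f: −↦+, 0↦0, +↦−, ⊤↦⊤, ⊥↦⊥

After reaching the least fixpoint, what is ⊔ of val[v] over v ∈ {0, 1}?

Worklist (4 pops):
  #1 pop 0: in=− → − (was ⊥); enqueue []
  #2 pop 1: in=⊥ → − (no change)
  #3 pop 2: in=0 → 0 (was ⊥); enqueue []
  #4 pop 3: in=0 → 0 (no change)

Fixpoint:
  val[0] = −
  val[1] = −
  val[2] = 0
  val[3] = 0

−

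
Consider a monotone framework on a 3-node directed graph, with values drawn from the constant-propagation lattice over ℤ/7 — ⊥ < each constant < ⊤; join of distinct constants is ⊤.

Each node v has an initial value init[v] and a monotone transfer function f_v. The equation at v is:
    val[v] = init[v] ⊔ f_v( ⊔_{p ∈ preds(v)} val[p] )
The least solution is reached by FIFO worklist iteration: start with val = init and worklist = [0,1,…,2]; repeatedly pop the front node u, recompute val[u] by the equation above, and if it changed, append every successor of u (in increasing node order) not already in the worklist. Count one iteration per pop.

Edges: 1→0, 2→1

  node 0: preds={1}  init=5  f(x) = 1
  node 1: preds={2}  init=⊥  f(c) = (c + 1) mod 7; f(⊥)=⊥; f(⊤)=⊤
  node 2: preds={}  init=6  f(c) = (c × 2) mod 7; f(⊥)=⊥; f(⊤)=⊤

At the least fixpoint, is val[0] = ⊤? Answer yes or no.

Worklist (4 pops):
  #1 pop 0: in=⊥ → ⊤ (was 5); enqueue []
  #2 pop 1: in=6 → 0 (was ⊥); enqueue [0]
  #3 pop 2: in=⊥ → 6 (no change)
  #4 pop 0: in=0 → ⊤ (no change)

Fixpoint:
  val[0] = ⊤
  val[1] = 0
  val[2] = 6

yes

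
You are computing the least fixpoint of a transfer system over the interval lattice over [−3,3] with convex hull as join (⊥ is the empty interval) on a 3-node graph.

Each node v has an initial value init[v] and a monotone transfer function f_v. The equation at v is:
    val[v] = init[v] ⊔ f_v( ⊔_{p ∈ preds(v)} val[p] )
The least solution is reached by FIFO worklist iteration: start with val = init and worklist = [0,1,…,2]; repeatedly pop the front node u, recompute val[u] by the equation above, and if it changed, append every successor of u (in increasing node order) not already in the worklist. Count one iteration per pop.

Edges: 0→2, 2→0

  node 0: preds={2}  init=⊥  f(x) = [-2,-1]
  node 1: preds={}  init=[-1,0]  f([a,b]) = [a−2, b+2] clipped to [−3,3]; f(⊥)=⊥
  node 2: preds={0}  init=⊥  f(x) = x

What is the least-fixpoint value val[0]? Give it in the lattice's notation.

Iteration log — 4 steps:
  step 1. node 0  ⊔preds=⊥  new=[-2,-1]  old=⊥  +wl: 
  step 2. node 1  ⊔preds=⊥  new=[-1,0]  stable
  step 3. node 2  ⊔preds=[-2,-1]  new=[-2,-1]  old=⊥  +wl: 0
  step 4. node 0  ⊔preds=[-2,-1]  new=[-2,-1]  stable

Least fixpoint reached:
  node 0: [-2,-1]
  node 1: [-1,0]
  node 2: [-2,-1]

[-2,-1]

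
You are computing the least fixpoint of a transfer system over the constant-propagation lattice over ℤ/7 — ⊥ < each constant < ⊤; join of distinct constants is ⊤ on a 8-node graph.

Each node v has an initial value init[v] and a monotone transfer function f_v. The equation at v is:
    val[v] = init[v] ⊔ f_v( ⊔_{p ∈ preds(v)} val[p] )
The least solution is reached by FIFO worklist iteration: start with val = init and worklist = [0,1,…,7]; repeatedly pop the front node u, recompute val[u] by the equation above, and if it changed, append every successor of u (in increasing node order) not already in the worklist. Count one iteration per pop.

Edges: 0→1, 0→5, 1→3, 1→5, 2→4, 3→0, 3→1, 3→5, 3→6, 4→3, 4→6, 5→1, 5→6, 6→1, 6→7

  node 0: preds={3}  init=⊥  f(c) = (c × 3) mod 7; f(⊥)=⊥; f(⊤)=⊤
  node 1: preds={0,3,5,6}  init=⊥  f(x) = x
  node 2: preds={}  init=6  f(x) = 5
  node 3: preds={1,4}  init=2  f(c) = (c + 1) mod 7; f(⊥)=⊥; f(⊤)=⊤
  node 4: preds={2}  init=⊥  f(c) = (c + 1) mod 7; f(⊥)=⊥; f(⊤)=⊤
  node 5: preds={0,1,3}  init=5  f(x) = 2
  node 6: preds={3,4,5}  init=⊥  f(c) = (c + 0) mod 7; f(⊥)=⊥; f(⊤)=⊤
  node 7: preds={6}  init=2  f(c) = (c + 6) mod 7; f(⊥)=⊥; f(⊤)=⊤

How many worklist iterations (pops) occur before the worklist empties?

Iteration log — 12 steps:
  step 1. node 0  ⊔preds=2  new=6  old=⊥  +wl: 
  step 2. node 1  ⊔preds=⊤  new=⊤  old=⊥  +wl: 
  step 3. node 2  ⊔preds=⊥  new=⊤  old=6  +wl: 
  step 4. node 3  ⊔preds=⊤  new=⊤  old=2  +wl: 0,1
  step 5. node 4  ⊔preds=⊤  new=⊤  old=⊥  +wl: 3
  step 6. node 5  ⊔preds=⊤  new=⊤  old=5  +wl: 
  step 7. node 6  ⊔preds=⊤  new=⊤  old=⊥  +wl: 
  step 8. node 7  ⊔preds=⊤  new=⊤  old=2  +wl: 
  step 9. node 0  ⊔preds=⊤  new=⊤  old=6  +wl: 5
  step 10. node 1  ⊔preds=⊤  new=⊤  stable
  step 11. node 3  ⊔preds=⊤  new=⊤  stable
  step 12. node 5  ⊔preds=⊤  new=⊤  stable

Least fixpoint reached:
  node 0: ⊤
  node 1: ⊤
  node 2: ⊤
  node 3: ⊤
  node 4: ⊤
  node 5: ⊤
  node 6: ⊤
  node 7: ⊤

12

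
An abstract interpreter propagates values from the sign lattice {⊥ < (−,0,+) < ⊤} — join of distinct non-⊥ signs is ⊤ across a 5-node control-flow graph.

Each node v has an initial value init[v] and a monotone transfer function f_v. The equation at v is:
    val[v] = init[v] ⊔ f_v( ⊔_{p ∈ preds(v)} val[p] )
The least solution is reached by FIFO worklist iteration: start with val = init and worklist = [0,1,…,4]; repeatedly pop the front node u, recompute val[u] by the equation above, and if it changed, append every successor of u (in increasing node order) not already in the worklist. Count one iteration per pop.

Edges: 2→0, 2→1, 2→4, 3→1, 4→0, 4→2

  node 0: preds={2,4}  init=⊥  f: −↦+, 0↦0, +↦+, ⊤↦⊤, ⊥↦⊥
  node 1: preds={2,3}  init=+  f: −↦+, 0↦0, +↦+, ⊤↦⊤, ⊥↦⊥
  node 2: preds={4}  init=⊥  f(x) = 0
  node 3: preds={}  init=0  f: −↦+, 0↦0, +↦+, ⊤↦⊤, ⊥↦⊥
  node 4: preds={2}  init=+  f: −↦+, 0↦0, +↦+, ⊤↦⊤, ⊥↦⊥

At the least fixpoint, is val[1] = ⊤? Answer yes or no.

yes

Worklist (8 pops):
  #1 pop 0: in=+ → + (was ⊥); enqueue []
  #2 pop 1: in=0 → ⊤ (was +); enqueue []
  #3 pop 2: in=+ → 0 (was ⊥); enqueue [0,1]
  #4 pop 3: in=⊥ → 0 (no change)
  #5 pop 4: in=0 → ⊤ (was +); enqueue [2]
  #6 pop 0: in=⊤ → ⊤ (was +); enqueue []
  #7 pop 1: in=0 → ⊤ (no change)
  #8 pop 2: in=⊤ → 0 (no change)

Fixpoint:
  val[0] = ⊤
  val[1] = ⊤
  val[2] = 0
  val[3] = 0
  val[4] = ⊤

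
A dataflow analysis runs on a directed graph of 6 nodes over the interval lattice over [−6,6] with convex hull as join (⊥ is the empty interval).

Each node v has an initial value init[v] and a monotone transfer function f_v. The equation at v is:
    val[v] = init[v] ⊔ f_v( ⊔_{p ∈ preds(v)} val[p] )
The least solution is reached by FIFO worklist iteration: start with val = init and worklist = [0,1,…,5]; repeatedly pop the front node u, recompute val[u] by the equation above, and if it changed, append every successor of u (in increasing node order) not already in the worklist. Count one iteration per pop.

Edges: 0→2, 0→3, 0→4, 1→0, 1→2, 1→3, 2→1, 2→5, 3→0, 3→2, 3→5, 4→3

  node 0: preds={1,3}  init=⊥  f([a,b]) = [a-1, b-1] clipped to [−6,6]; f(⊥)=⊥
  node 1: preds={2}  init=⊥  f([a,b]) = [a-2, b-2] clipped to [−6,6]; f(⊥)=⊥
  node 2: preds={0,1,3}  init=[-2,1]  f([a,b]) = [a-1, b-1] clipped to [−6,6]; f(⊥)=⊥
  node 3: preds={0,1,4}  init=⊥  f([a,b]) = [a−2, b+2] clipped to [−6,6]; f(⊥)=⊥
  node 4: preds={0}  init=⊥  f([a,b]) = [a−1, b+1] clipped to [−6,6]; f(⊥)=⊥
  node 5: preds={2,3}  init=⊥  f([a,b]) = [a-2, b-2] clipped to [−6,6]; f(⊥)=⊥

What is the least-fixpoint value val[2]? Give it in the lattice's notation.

Trace (44 dequeues):
  [1] u=0 | in ⊥ | out ⊥ | ==
  [2] u=1 | in [-2,1] | out [-4,-1] | prev ⊥ | push {0}
  [3] u=2 | in [-4,-1] | out [-5,1] | prev [-2,1] | push {1}
  [4] u=3 | in [-4,-1] | out [-6,1] | prev ⊥ | push {2}
  [5] u=4 | in ⊥ | out ⊥ | ==
  [6] u=5 | in [-6,1] | out [-6,-1] | prev ⊥ | push {}
  [7] u=0 | in [-6,1] | out [-6,0] | prev ⊥ | push {3,4}
  [8] u=1 | in [-5,1] | out [-6,-1] | prev [-4,-1] | push {0}
  [9] u=2 | in [-6,1] | out [-6,1] | prev [-5,1] | push {1,5}
  [10] u=3 | in [-6,0] | out [-6,2] | prev [-6,1] | push {2}
  [11] u=4 | in [-6,0] | out [-6,1] | prev ⊥ | push {3}
  [12] u=0 | in [-6,2] | out [-6,1] | prev [-6,0] | push {4}
  [13] u=1 | in [-6,1] | out [-6,-1] | ==
  [14] u=5 | in [-6,2] | out [-6,0] | prev [-6,-1] | push {}
  [15] u=2 | in [-6,2] | out [-6,1] | ==
  [16] u=3 | in [-6,1] | out [-6,3] | prev [-6,2] | push {0,2,5}
  [17] u=4 | in [-6,1] | out [-6,2] | prev [-6,1] | push {3}
  [18] u=0 | in [-6,3] | out [-6,2] | prev [-6,1] | push {4}
  [19] u=2 | in [-6,3] | out [-6,2] | prev [-6,1] | push {1}
  [20] u=5 | in [-6,3] | out [-6,1] | prev [-6,0] | push {}
  [21] u=3 | in [-6,2] | out [-6,4] | prev [-6,3] | push {0,2,5}
  [22] u=4 | in [-6,2] | out [-6,3] | prev [-6,2] | push {3}
  [23] u=1 | in [-6,2] | out [-6,0] | prev [-6,-1] | push {}
  [24] u=0 | in [-6,4] | out [-6,3] | prev [-6,2] | push {4}
  [25] u=2 | in [-6,4] | out [-6,3] | prev [-6,2] | push {1}
  [26] u=5 | in [-6,4] | out [-6,2] | prev [-6,1] | push {}
  [27] u=3 | in [-6,3] | out [-6,5] | prev [-6,4] | push {0,2,5}
  [28] u=4 | in [-6,3] | out [-6,4] | prev [-6,3] | push {3}
  [29] u=1 | in [-6,3] | out [-6,1] | prev [-6,0] | push {}
  [30] u=0 | in [-6,5] | out [-6,4] | prev [-6,3] | push {4}
  [31] u=2 | in [-6,5] | out [-6,4] | prev [-6,3] | push {1}
  [32] u=5 | in [-6,5] | out [-6,3] | prev [-6,2] | push {}
  [33] u=3 | in [-6,4] | out [-6,6] | prev [-6,5] | push {0,2,5}
  [34] u=4 | in [-6,4] | out [-6,5] | prev [-6,4] | push {3}
  [35] u=1 | in [-6,4] | out [-6,2] | prev [-6,1] | push {}
  [36] u=0 | in [-6,6] | out [-6,5] | prev [-6,4] | push {4}
  [37] u=2 | in [-6,6] | out [-6,5] | prev [-6,4] | push {1}
  [38] u=5 | in [-6,6] | out [-6,4] | prev [-6,3] | push {}
  [39] u=3 | in [-6,5] | out [-6,6] | ==
  [40] u=4 | in [-6,5] | out [-6,6] | prev [-6,5] | push {3}
  [41] u=1 | in [-6,5] | out [-6,3] | prev [-6,2] | push {0,2}
  [42] u=3 | in [-6,6] | out [-6,6] | ==
  [43] u=0 | in [-6,6] | out [-6,5] | ==
  [44] u=2 | in [-6,6] | out [-6,5] | ==

Converged values:
  [0] [-6,5]
  [1] [-6,3]
  [2] [-6,5]
  [3] [-6,6]
  [4] [-6,6]
  [5] [-6,4]

[-6,5]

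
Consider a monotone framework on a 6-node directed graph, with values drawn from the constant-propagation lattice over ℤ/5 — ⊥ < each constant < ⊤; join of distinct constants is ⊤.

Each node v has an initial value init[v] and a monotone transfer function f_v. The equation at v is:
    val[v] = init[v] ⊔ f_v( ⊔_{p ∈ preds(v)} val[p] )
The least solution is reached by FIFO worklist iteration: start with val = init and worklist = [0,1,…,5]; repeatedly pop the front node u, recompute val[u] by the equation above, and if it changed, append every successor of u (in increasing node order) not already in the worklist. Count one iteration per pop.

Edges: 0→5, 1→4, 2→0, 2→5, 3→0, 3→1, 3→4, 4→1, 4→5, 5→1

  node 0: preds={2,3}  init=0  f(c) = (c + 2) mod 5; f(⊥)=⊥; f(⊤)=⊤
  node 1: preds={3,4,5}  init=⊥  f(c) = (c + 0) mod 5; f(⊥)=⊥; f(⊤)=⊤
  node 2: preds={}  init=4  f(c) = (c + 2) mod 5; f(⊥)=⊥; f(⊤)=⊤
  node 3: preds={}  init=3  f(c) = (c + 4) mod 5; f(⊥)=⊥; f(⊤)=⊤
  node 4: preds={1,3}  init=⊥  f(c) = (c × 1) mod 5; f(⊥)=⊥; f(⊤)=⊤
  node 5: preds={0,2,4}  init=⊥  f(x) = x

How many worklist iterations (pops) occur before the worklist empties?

Iteration log — 10 steps:
  step 1. node 0  ⊔preds=⊤  new=⊤  old=0  +wl: 
  step 2. node 1  ⊔preds=3  new=3  old=⊥  +wl: 
  step 3. node 2  ⊔preds=⊥  new=4  stable
  step 4. node 3  ⊔preds=⊥  new=3  stable
  step 5. node 4  ⊔preds=3  new=3  old=⊥  +wl: 1
  step 6. node 5  ⊔preds=⊤  new=⊤  old=⊥  +wl: 
  step 7. node 1  ⊔preds=⊤  new=⊤  old=3  +wl: 4
  step 8. node 4  ⊔preds=⊤  new=⊤  old=3  +wl: 1,5
  step 9. node 1  ⊔preds=⊤  new=⊤  stable
  step 10. node 5  ⊔preds=⊤  new=⊤  stable

Least fixpoint reached:
  node 0: ⊤
  node 1: ⊤
  node 2: 4
  node 3: 3
  node 4: ⊤
  node 5: ⊤

10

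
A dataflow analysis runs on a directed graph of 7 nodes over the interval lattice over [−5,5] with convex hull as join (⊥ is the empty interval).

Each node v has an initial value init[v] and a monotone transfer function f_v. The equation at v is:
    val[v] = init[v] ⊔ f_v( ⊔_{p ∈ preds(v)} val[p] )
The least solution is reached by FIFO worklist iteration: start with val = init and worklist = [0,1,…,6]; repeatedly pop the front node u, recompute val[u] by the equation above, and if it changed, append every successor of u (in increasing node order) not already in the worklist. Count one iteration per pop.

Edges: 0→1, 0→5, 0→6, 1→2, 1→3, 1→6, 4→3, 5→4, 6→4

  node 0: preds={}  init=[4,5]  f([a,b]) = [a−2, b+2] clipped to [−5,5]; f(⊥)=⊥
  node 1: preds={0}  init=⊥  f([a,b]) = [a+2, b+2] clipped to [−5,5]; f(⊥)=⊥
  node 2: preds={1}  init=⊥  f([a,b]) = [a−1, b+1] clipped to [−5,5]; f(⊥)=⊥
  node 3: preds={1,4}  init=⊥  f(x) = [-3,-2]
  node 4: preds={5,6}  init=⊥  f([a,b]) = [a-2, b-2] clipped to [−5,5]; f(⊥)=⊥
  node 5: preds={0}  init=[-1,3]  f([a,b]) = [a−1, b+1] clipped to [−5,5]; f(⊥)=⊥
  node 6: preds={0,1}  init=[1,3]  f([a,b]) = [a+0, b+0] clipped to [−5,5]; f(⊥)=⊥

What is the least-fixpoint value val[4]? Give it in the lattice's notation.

Worklist (10 pops):
  #1 pop 0: in=⊥ → [4,5] (no change)
  #2 pop 1: in=[4,5] → [5,5] (was ⊥); enqueue []
  #3 pop 2: in=[5,5] → [4,5] (was ⊥); enqueue []
  #4 pop 3: in=[5,5] → [-3,-2] (was ⊥); enqueue []
  #5 pop 4: in=[-1,3] → [-3,1] (was ⊥); enqueue [3]
  #6 pop 5: in=[4,5] → [-1,5] (was [-1,3]); enqueue [4]
  #7 pop 6: in=[4,5] → [1,5] (was [1,3]); enqueue []
  #8 pop 3: in=[-3,5] → [-3,-2] (no change)
  #9 pop 4: in=[-1,5] → [-3,3] (was [-3,1]); enqueue [3]
  #10 pop 3: in=[-3,5] → [-3,-2] (no change)

Fixpoint:
  val[0] = [4,5]
  val[1] = [5,5]
  val[2] = [4,5]
  val[3] = [-3,-2]
  val[4] = [-3,3]
  val[5] = [-1,5]
  val[6] = [1,5]

[-3,3]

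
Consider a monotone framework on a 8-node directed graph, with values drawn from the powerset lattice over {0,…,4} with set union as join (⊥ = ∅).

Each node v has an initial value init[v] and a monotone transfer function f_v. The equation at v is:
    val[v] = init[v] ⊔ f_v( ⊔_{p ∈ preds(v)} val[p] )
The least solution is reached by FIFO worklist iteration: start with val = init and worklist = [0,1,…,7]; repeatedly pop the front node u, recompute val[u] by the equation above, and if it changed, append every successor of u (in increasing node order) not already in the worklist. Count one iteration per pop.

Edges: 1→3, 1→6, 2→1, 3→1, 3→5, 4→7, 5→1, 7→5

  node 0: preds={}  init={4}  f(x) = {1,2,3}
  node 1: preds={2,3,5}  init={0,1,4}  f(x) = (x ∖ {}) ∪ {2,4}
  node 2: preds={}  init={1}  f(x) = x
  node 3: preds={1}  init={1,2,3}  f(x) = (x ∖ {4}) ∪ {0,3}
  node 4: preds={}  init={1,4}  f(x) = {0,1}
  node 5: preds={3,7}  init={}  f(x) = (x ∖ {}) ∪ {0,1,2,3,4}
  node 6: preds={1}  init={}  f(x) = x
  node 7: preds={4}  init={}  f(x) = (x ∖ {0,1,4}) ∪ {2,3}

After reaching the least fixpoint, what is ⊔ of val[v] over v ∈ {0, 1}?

Worklist (10 pops):
  #1 pop 0: in={} → {1,2,3,4} (was {4}); enqueue []
  #2 pop 1: in={1,2,3} → {0,1,2,3,4} (was {0,1,4}); enqueue []
  #3 pop 2: in={} → {1} (no change)
  #4 pop 3: in={0,1,2,3,4} → {0,1,2,3} (was {1,2,3}); enqueue [1]
  #5 pop 4: in={} → {0,1,4} (was {1,4}); enqueue []
  #6 pop 5: in={0,1,2,3} → {0,1,2,3,4} (was {}); enqueue []
  #7 pop 6: in={0,1,2,3,4} → {0,1,2,3,4} (was {}); enqueue []
  #8 pop 7: in={0,1,4} → {2,3} (was {}); enqueue [5]
  #9 pop 1: in={0,1,2,3,4} → {0,1,2,3,4} (no change)
  #10 pop 5: in={0,1,2,3} → {0,1,2,3,4} (no change)

Fixpoint:
  val[0] = {1,2,3,4}
  val[1] = {0,1,2,3,4}
  val[2] = {1}
  val[3] = {0,1,2,3}
  val[4] = {0,1,4}
  val[5] = {0,1,2,3,4}
  val[6] = {0,1,2,3,4}
  val[7] = {2,3}

{0,1,2,3,4}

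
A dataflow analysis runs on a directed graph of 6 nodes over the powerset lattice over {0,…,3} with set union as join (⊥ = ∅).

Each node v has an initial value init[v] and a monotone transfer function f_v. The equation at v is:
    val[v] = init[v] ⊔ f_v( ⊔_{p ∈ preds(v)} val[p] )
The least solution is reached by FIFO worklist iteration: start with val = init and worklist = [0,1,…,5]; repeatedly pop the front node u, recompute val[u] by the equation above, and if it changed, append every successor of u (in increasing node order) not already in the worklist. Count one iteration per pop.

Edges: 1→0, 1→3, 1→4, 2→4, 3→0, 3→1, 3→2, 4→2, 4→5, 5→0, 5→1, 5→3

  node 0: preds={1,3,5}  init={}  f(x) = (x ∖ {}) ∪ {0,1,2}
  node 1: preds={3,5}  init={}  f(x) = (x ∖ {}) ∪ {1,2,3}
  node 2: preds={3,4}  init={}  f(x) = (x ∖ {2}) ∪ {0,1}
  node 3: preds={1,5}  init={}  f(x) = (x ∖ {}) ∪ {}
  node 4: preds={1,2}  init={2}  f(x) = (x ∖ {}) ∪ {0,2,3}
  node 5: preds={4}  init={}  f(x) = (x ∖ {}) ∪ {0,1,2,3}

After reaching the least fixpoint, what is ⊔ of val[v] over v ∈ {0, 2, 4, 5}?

Iteration log — 14 steps:
  step 1. node 0  ⊔preds={}  new={0,1,2}  old={}  +wl: 
  step 2. node 1  ⊔preds={}  new={1,2,3}  old={}  +wl: 0
  step 3. node 2  ⊔preds={2}  new={0,1}  old={}  +wl: 
  step 4. node 3  ⊔preds={1,2,3}  new={1,2,3}  old={}  +wl: 1,2
  step 5. node 4  ⊔preds={0,1,2,3}  new={0,1,2,3}  old={2}  +wl: 
  step 6. node 5  ⊔preds={0,1,2,3}  new={0,1,2,3}  old={}  +wl: 3
  step 7. node 0  ⊔preds={0,1,2,3}  new={0,1,2,3}  old={0,1,2}  +wl: 
  step 8. node 1  ⊔preds={0,1,2,3}  new={0,1,2,3}  old={1,2,3}  +wl: 0,4
  step 9. node 2  ⊔preds={0,1,2,3}  new={0,1,3}  old={0,1}  +wl: 
  step 10. node 3  ⊔preds={0,1,2,3}  new={0,1,2,3}  old={1,2,3}  +wl: 1,2
  step 11. node 0  ⊔preds={0,1,2,3}  new={0,1,2,3}  stable
  step 12. node 4  ⊔preds={0,1,2,3}  new={0,1,2,3}  stable
  step 13. node 1  ⊔preds={0,1,2,3}  new={0,1,2,3}  stable
  step 14. node 2  ⊔preds={0,1,2,3}  new={0,1,3}  stable

Least fixpoint reached:
  node 0: {0,1,2,3}
  node 1: {0,1,2,3}
  node 2: {0,1,3}
  node 3: {0,1,2,3}
  node 4: {0,1,2,3}
  node 5: {0,1,2,3}

{0,1,2,3}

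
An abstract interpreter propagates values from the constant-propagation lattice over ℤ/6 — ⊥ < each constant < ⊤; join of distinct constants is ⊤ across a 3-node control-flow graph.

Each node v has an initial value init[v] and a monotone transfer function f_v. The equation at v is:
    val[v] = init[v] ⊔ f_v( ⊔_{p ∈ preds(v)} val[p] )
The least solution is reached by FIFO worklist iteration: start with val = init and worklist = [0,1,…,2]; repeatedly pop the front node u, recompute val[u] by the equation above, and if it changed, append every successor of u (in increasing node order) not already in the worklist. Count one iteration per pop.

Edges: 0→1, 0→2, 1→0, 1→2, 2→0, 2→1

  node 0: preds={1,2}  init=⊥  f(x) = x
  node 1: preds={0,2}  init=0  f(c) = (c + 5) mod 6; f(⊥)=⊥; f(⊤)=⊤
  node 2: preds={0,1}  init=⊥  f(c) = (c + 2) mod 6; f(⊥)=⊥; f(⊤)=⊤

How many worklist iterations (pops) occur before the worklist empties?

6

Worklist (6 pops):
  #1 pop 0: in=0 → 0 (was ⊥); enqueue []
  #2 pop 1: in=0 → ⊤ (was 0); enqueue [0]
  #3 pop 2: in=⊤ → ⊤ (was ⊥); enqueue [1]
  #4 pop 0: in=⊤ → ⊤ (was 0); enqueue [2]
  #5 pop 1: in=⊤ → ⊤ (no change)
  #6 pop 2: in=⊤ → ⊤ (no change)

Fixpoint:
  val[0] = ⊤
  val[1] = ⊤
  val[2] = ⊤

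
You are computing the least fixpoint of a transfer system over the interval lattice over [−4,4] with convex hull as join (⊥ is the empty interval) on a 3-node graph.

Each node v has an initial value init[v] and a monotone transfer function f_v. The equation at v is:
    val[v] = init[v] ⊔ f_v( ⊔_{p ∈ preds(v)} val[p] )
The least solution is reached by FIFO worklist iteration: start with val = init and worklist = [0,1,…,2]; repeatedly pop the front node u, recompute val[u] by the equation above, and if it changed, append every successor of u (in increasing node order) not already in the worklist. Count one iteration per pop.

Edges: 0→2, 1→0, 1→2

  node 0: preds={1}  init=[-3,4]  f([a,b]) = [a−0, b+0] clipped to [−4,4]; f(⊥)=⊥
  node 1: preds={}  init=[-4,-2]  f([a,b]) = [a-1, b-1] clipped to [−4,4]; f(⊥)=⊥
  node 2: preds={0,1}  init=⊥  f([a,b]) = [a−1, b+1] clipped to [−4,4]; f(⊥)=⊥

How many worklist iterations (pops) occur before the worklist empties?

3

Worklist (3 pops):
  #1 pop 0: in=[-4,-2] → [-4,4] (was [-3,4]); enqueue []
  #2 pop 1: in=⊥ → [-4,-2] (no change)
  #3 pop 2: in=[-4,4] → [-4,4] (was ⊥); enqueue []

Fixpoint:
  val[0] = [-4,4]
  val[1] = [-4,-2]
  val[2] = [-4,4]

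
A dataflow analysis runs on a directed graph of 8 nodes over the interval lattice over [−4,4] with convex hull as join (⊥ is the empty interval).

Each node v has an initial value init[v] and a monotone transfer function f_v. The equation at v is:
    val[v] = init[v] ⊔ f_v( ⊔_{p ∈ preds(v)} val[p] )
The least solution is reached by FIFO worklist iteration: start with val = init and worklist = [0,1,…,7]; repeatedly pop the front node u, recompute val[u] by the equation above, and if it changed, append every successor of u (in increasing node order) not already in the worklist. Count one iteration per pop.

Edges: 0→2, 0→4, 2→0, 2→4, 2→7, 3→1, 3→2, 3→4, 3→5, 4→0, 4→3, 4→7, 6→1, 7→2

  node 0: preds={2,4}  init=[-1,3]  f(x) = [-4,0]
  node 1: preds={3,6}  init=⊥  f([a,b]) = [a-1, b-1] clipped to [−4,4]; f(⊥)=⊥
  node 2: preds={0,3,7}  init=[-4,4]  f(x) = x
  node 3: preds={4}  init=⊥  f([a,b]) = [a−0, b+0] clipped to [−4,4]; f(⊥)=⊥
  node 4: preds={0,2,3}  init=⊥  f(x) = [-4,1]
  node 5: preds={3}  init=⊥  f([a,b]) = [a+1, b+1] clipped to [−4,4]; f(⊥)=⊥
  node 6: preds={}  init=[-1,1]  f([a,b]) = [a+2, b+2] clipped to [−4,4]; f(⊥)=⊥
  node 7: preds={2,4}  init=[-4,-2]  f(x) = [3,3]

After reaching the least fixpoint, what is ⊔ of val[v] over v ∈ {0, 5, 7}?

[-4,3]

Trace (14 dequeues):
  [1] u=0 | in [-4,4] | out [-4,3] | prev [-1,3] | push {}
  [2] u=1 | in [-1,1] | out [-2,0] | prev ⊥ | push {}
  [3] u=2 | in [-4,3] | out [-4,4] | ==
  [4] u=3 | in ⊥ | out ⊥ | ==
  [5] u=4 | in [-4,4] | out [-4,1] | prev ⊥ | push {0,3}
  [6] u=5 | in ⊥ | out ⊥ | ==
  [7] u=6 | in ⊥ | out [-1,1] | ==
  [8] u=7 | in [-4,4] | out [-4,3] | prev [-4,-2] | push {2}
  [9] u=0 | in [-4,4] | out [-4,3] | ==
  [10] u=3 | in [-4,1] | out [-4,1] | prev ⊥ | push {1,4,5}
  [11] u=2 | in [-4,3] | out [-4,4] | ==
  [12] u=1 | in [-4,1] | out [-4,0] | prev [-2,0] | push {}
  [13] u=4 | in [-4,4] | out [-4,1] | ==
  [14] u=5 | in [-4,1] | out [-3,2] | prev ⊥ | push {}

Converged values:
  [0] [-4,3]
  [1] [-4,0]
  [2] [-4,4]
  [3] [-4,1]
  [4] [-4,1]
  [5] [-3,2]
  [6] [-1,1]
  [7] [-4,3]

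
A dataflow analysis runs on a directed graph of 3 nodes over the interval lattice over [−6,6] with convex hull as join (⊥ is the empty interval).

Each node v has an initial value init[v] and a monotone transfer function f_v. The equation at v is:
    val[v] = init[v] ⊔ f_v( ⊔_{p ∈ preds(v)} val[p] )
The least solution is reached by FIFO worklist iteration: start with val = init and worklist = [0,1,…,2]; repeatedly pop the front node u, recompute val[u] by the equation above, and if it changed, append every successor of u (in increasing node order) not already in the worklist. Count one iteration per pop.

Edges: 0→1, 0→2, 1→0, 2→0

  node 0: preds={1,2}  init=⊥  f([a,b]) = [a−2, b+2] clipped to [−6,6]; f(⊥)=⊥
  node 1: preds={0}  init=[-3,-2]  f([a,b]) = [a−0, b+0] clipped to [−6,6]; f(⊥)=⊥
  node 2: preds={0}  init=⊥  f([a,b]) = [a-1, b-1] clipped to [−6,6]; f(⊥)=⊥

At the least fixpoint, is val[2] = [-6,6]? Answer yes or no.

Iteration log — 13 steps:
  step 1. node 0  ⊔preds=[-3,-2]  new=[-5,0]  old=⊥  +wl: 
  step 2. node 1  ⊔preds=[-5,0]  new=[-5,0]  old=[-3,-2]  +wl: 0
  step 3. node 2  ⊔preds=[-5,0]  new=[-6,-1]  old=⊥  +wl: 
  step 4. node 0  ⊔preds=[-6,0]  new=[-6,2]  old=[-5,0]  +wl: 1,2
  step 5. node 1  ⊔preds=[-6,2]  new=[-6,2]  old=[-5,0]  +wl: 0
  step 6. node 2  ⊔preds=[-6,2]  new=[-6,1]  old=[-6,-1]  +wl: 
  step 7. node 0  ⊔preds=[-6,2]  new=[-6,4]  old=[-6,2]  +wl: 1,2
  step 8. node 1  ⊔preds=[-6,4]  new=[-6,4]  old=[-6,2]  +wl: 0
  step 9. node 2  ⊔preds=[-6,4]  new=[-6,3]  old=[-6,1]  +wl: 
  step 10. node 0  ⊔preds=[-6,4]  new=[-6,6]  old=[-6,4]  +wl: 1,2
  step 11. node 1  ⊔preds=[-6,6]  new=[-6,6]  old=[-6,4]  +wl: 0
  step 12. node 2  ⊔preds=[-6,6]  new=[-6,5]  old=[-6,3]  +wl: 
  step 13. node 0  ⊔preds=[-6,6]  new=[-6,6]  stable

Least fixpoint reached:
  node 0: [-6,6]
  node 1: [-6,6]
  node 2: [-6,5]

no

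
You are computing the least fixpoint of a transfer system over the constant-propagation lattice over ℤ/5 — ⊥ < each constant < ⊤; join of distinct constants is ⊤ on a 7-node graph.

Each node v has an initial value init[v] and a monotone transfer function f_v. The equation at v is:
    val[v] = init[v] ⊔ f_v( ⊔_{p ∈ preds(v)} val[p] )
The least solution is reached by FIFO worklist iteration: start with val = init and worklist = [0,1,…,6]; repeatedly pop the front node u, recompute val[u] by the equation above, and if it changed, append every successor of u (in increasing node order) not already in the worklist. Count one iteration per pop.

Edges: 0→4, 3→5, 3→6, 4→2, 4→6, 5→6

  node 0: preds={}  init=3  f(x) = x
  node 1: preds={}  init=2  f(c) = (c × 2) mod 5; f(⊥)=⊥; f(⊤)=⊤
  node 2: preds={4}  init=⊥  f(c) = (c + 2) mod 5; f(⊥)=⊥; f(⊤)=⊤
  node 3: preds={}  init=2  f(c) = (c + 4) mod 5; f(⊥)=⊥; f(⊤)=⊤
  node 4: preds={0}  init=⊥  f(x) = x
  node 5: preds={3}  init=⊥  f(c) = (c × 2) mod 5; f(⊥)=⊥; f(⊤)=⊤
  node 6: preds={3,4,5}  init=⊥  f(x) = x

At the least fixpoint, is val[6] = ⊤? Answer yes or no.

yes

Worklist (8 pops):
  #1 pop 0: in=⊥ → 3 (no change)
  #2 pop 1: in=⊥ → 2 (no change)
  #3 pop 2: in=⊥ → ⊥ (no change)
  #4 pop 3: in=⊥ → 2 (no change)
  #5 pop 4: in=3 → 3 (was ⊥); enqueue [2]
  #6 pop 5: in=2 → 4 (was ⊥); enqueue []
  #7 pop 6: in=⊤ → ⊤ (was ⊥); enqueue []
  #8 pop 2: in=3 → 0 (was ⊥); enqueue []

Fixpoint:
  val[0] = 3
  val[1] = 2
  val[2] = 0
  val[3] = 2
  val[4] = 3
  val[5] = 4
  val[6] = ⊤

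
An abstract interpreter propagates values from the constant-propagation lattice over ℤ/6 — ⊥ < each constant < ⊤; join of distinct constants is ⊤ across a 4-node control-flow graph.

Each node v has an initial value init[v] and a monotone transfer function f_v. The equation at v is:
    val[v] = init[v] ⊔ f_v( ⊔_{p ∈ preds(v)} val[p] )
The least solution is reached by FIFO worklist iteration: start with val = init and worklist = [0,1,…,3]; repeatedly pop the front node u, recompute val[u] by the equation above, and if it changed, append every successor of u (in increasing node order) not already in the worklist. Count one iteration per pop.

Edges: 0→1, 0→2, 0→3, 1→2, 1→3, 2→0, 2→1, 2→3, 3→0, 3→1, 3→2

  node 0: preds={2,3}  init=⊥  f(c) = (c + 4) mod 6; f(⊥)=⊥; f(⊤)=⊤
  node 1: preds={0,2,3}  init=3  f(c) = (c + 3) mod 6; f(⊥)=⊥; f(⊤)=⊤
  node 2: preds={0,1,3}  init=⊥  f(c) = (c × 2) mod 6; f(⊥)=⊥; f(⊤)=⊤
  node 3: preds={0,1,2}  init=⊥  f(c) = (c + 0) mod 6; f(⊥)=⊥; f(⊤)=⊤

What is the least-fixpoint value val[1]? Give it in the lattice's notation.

Worklist (10 pops):
  #1 pop 0: in=⊥ → ⊥ (no change)
  #2 pop 1: in=⊥ → 3 (no change)
  #3 pop 2: in=3 → 0 (was ⊥); enqueue [0,1]
  #4 pop 3: in=⊤ → ⊤ (was ⊥); enqueue [2]
  #5 pop 0: in=⊤ → ⊤ (was ⊥); enqueue [3]
  #6 pop 1: in=⊤ → ⊤ (was 3); enqueue []
  #7 pop 2: in=⊤ → ⊤ (was 0); enqueue [0,1]
  #8 pop 3: in=⊤ → ⊤ (no change)
  #9 pop 0: in=⊤ → ⊤ (no change)
  #10 pop 1: in=⊤ → ⊤ (no change)

Fixpoint:
  val[0] = ⊤
  val[1] = ⊤
  val[2] = ⊤
  val[3] = ⊤

⊤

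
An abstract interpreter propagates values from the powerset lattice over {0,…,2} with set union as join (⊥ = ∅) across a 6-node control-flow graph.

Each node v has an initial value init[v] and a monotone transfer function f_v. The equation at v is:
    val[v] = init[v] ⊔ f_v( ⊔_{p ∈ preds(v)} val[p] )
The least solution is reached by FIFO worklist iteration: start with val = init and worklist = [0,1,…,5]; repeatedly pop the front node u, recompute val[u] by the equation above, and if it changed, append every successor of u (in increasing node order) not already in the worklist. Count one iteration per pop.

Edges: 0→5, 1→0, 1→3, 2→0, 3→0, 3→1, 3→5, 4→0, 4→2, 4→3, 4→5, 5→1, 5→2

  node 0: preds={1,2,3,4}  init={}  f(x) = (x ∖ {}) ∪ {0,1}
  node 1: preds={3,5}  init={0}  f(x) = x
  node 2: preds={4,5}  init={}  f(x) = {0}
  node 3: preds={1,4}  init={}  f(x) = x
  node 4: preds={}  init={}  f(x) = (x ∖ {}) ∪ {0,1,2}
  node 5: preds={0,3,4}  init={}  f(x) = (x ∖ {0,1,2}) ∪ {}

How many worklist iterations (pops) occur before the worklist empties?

15

Trace (15 dequeues):
  [1] u=0 | in {0} | out {0,1} | prev {} | push {}
  [2] u=1 | in {} | out {0} | ==
  [3] u=2 | in {} | out {0} | prev {} | push {0}
  [4] u=3 | in {0} | out {0} | prev {} | push {1}
  [5] u=4 | in {} | out {0,1,2} | prev {} | push {2,3}
  [6] u=5 | in {0,1,2} | out {} | ==
  [7] u=0 | in {0,1,2} | out {0,1,2} | prev {0,1} | push {5}
  [8] u=1 | in {0} | out {0} | ==
  [9] u=2 | in {0,1,2} | out {0} | ==
  [10] u=3 | in {0,1,2} | out {0,1,2} | prev {0} | push {0,1}
  [11] u=5 | in {0,1,2} | out {} | ==
  [12] u=0 | in {0,1,2} | out {0,1,2} | ==
  [13] u=1 | in {0,1,2} | out {0,1,2} | prev {0} | push {0,3}
  [14] u=0 | in {0,1,2} | out {0,1,2} | ==
  [15] u=3 | in {0,1,2} | out {0,1,2} | ==

Converged values:
  [0] {0,1,2}
  [1] {0,1,2}
  [2] {0}
  [3] {0,1,2}
  [4] {0,1,2}
  [5] {}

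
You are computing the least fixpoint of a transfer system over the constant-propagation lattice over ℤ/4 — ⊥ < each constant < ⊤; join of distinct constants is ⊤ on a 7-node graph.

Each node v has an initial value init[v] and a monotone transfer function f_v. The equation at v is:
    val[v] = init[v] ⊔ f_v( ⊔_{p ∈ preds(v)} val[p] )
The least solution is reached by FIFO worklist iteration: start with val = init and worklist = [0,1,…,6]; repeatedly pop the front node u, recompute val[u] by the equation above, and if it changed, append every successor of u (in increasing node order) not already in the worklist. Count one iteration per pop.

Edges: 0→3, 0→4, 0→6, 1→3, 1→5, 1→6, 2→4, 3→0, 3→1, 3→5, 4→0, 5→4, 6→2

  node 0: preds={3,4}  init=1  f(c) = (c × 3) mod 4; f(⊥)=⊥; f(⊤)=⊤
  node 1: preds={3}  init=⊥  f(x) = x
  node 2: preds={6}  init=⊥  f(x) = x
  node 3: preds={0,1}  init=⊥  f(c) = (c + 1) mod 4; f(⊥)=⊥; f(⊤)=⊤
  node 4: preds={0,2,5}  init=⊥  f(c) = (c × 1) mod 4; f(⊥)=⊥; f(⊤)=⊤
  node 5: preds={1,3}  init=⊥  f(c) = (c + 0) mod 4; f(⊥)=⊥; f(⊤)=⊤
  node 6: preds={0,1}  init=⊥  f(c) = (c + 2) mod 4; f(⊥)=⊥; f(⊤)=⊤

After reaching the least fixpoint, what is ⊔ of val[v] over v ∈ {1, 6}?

⊤

Iteration log — 22 steps:
  step 1. node 0  ⊔preds=⊥  new=1  stable
  step 2. node 1  ⊔preds=⊥  new=⊥  stable
  step 3. node 2  ⊔preds=⊥  new=⊥  stable
  step 4. node 3  ⊔preds=1  new=2  old=⊥  +wl: 0,1
  step 5. node 4  ⊔preds=1  new=1  old=⊥  +wl: 
  step 6. node 5  ⊔preds=2  new=2  old=⊥  +wl: 4
  step 7. node 6  ⊔preds=1  new=3  old=⊥  +wl: 2
  step 8. node 0  ⊔preds=⊤  new=⊤  old=1  +wl: 3,6
  step 9. node 1  ⊔preds=2  new=2  old=⊥  +wl: 5
  step 10. node 4  ⊔preds=⊤  new=⊤  old=1  +wl: 0
  step 11. node 2  ⊔preds=3  new=3  old=⊥  +wl: 4
  step 12. node 3  ⊔preds=⊤  new=⊤  old=2  +wl: 1
  step 13. node 6  ⊔preds=⊤  new=⊤  old=3  +wl: 2
  step 14. node 5  ⊔preds=⊤  new=⊤  old=2  +wl: 
  step 15. node 0  ⊔preds=⊤  new=⊤  stable
  step 16. node 4  ⊔preds=⊤  new=⊤  stable
  step 17. node 1  ⊔preds=⊤  new=⊤  old=2  +wl: 3,5,6
  step 18. node 2  ⊔preds=⊤  new=⊤  old=3  +wl: 4
  step 19. node 3  ⊔preds=⊤  new=⊤  stable
  step 20. node 5  ⊔preds=⊤  new=⊤  stable
  step 21. node 6  ⊔preds=⊤  new=⊤  stable
  step 22. node 4  ⊔preds=⊤  new=⊤  stable

Least fixpoint reached:
  node 0: ⊤
  node 1: ⊤
  node 2: ⊤
  node 3: ⊤
  node 4: ⊤
  node 5: ⊤
  node 6: ⊤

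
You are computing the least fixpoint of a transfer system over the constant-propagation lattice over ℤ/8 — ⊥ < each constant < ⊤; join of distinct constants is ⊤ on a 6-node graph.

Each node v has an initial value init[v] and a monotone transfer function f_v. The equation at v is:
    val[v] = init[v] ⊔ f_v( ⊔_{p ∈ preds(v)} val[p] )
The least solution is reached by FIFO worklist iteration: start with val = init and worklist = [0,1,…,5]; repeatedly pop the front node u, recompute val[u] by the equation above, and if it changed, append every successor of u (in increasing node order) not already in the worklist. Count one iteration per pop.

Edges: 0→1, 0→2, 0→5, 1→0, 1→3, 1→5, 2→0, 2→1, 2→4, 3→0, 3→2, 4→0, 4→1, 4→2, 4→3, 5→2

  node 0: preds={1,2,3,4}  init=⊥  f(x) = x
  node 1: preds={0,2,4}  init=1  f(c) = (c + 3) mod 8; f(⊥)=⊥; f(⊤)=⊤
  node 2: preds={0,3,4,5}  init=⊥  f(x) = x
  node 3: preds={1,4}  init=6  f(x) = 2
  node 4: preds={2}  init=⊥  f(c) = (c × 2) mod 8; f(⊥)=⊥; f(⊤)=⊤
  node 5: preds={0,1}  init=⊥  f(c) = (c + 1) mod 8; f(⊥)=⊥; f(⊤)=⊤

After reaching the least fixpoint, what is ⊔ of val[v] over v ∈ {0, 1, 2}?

⊤

Trace (10 dequeues):
  [1] u=0 | in ⊤ | out ⊤ | prev ⊥ | push {}
  [2] u=1 | in ⊤ | out ⊤ | prev 1 | push {0}
  [3] u=2 | in ⊤ | out ⊤ | prev ⊥ | push {1}
  [4] u=3 | in ⊤ | out ⊤ | prev 6 | push {2}
  [5] u=4 | in ⊤ | out ⊤ | prev ⊥ | push {3}
  [6] u=5 | in ⊤ | out ⊤ | prev ⊥ | push {}
  [7] u=0 | in ⊤ | out ⊤ | ==
  [8] u=1 | in ⊤ | out ⊤ | ==
  [9] u=2 | in ⊤ | out ⊤ | ==
  [10] u=3 | in ⊤ | out ⊤ | ==

Converged values:
  [0] ⊤
  [1] ⊤
  [2] ⊤
  [3] ⊤
  [4] ⊤
  [5] ⊤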